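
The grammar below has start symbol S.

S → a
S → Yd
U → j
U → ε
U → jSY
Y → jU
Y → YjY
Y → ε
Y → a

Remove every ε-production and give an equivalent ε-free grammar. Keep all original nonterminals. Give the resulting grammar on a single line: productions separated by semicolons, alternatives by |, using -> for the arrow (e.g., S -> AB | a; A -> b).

S -> a | d | Yd; U -> j | jS | jSY; Y -> a | j | Yj | jU | jY | YjY

Nullable set: {U, Y}.
S -> Yd: Y nullable, giving Yd | d.
Drop U -> ε.
U -> jSY: Y nullable, giving jS | jSY.
Drop Y -> ε.
Y -> YjY: Y, Y nullable, giving Yj | YjY | j | jY.
Y -> jU: U nullable, giving j | jU.
Unchanged (no nullable symbols): S -> a; U -> j; Y -> a.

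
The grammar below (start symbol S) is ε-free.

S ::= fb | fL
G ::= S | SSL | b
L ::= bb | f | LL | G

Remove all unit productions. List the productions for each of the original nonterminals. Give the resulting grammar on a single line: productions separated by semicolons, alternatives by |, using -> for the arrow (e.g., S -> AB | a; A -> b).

Unit productions: G->S, L->G.
Unit pairs (A ⇒* B via units): (G,S), (L,G), (L,S).
S: inherits non-unit rules of {S} → fL | fb.
G: inherits non-unit rules of {G, S} → SSL | b | fL | fb.
L: inherits non-unit rules of {G, L, S} → LL | SSL | b | bb | f | fL | fb.

S -> fL | fb; G -> b | fL | fb | SSL; L -> b | f | LL | bb | fL | fb | SSL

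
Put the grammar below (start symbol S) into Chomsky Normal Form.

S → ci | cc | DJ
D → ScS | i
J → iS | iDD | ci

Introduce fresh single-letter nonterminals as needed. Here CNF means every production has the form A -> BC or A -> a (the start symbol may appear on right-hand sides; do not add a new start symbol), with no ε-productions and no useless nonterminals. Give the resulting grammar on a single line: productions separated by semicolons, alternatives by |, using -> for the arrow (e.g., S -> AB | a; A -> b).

S -> AA | AB | DJ; A -> c; B -> i; C -> AS; D -> i | SC; E -> DD; J -> AB | BE | BS

No ε-productions.
No unit productions to eliminate.
TERM: introduce A -> c, B -> i and substitute in every rule of length ≥2.
BIN: D -> SAS becomes D -> SC, C -> AS; J -> BDD becomes J -> BE, E -> DD.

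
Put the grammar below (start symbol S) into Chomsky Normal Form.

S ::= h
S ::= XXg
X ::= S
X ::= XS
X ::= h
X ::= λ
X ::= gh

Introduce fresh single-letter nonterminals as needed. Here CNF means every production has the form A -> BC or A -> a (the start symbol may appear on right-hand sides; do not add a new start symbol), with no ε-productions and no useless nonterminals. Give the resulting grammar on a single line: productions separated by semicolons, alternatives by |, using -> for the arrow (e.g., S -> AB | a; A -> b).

Nullable: {X}; after ε-elimination: S -> g | h | Xg | XXg; X -> S | h | XS | gh.
After unit-elimination: S -> g | h | Xg | XXg; X -> g | h | XS | Xg | gh | XXg.
TERM: introduce A -> g, B -> h and substitute in every rule of length ≥2.
BIN: S -> XXA becomes S -> XC, C -> XA; X -> XXA becomes X -> XD, D -> XA.

S -> g | h | XA | XC; A -> g; B -> h; C -> XA; D -> XA; X -> g | h | AB | XA | XD | XS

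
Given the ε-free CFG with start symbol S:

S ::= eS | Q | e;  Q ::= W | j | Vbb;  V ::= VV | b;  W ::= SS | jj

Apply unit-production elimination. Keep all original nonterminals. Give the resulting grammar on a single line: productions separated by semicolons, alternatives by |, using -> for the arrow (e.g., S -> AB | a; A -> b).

Unit productions: Q->W, S->Q.
Unit pairs (A ⇒* B via units): (Q,W), (S,Q), (S,W).
S: inherits non-unit rules of {Q, S, W} → SS | Vbb | e | eS | j | jj.
Q: inherits non-unit rules of {Q, W} → SS | Vbb | j | jj.
V: inherits non-unit rules of {V} → VV | b.
W: inherits non-unit rules of {W} → SS | jj.

S -> e | j | SS | eS | jj | Vbb; Q -> j | SS | jj | Vbb; V -> b | VV; W -> SS | jj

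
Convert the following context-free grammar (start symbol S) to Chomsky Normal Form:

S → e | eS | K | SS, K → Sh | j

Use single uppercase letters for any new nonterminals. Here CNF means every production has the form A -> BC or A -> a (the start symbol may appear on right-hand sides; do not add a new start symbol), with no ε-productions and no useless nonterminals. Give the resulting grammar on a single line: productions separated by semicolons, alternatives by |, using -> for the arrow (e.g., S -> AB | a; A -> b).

S -> e | j | BS | SA | SS; A -> h; B -> e

No ε-productions.
After unit-elimination: S -> e | j | SS | Sh | eS; K -> j | Sh.
TERM: introduce B -> e, A -> h and substitute in every rule of length ≥2.
Drop unreachable/unproductive: K.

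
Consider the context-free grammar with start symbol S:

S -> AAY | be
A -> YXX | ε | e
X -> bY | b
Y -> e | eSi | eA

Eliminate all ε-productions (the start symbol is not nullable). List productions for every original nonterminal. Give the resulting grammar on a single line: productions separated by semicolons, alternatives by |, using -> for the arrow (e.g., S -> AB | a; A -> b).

Nullable set: {A}.
S -> AAY: A, A nullable, giving AAY | AY | Y.
Drop A -> ε.
Y -> eA: A nullable, giving e | eA.
Unchanged (no nullable symbols): S -> be; A -> YXX; A -> e; X -> b; X -> bY; Y -> e; Y -> eSi.

S -> Y | AY | be | AAY; A -> e | YXX; X -> b | bY; Y -> e | eA | eSi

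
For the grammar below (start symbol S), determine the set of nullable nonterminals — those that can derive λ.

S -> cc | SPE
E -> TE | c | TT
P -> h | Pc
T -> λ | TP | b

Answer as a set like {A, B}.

Directly nullable (have an ε-rule): {T}.
E is nullable via E -> TT (every symbol on the right is already known nullable).
Not nullable: P, S — each has a terminal in every rule's right-hand side or depends on a non-nullable symbol.

{E, T}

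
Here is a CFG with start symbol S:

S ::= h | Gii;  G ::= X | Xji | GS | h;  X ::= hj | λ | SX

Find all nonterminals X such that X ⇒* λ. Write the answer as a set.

{G, X}

Directly nullable (have an ε-rule): {X}.
G is nullable via G -> X (every symbol on the right is already known nullable).
Not nullable: S — each has a terminal in every rule's right-hand side or depends on a non-nullable symbol.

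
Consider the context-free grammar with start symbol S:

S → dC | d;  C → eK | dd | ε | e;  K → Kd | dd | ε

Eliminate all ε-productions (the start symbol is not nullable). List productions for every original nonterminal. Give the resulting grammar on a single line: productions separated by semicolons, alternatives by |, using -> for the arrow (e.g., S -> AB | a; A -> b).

S -> d | dC; C -> e | dd | eK; K -> d | Kd | dd

Nullable set: {C, K}.
S -> dC: C nullable, giving d | dC.
Drop C -> ε.
C -> eK: K nullable, giving e | eK.
Drop K -> ε.
K -> Kd: K nullable, giving Kd | d.
Unchanged (no nullable symbols): S -> d; C -> dd; C -> e; K -> dd.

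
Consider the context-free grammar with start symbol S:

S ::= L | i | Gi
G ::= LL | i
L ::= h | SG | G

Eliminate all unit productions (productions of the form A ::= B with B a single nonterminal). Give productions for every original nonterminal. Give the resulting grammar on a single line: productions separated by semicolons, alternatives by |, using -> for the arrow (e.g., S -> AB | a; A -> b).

Unit productions: L->G, S->L.
Unit pairs (A ⇒* B via units): (L,G), (S,G), (S,L).
S: inherits non-unit rules of {G, L, S} → Gi | LL | SG | h | i.
G: inherits non-unit rules of {G} → LL | i.
L: inherits non-unit rules of {G, L} → LL | SG | h | i.

S -> h | i | Gi | LL | SG; G -> i | LL; L -> h | i | LL | SG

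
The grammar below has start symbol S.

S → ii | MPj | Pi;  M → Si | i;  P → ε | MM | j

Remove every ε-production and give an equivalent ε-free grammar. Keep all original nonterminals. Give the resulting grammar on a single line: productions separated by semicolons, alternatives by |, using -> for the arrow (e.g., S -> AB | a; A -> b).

S -> i | Mj | Pi | ii | MPj; M -> i | Si; P -> j | MM

Nullable set: {P}.
S -> MPj: P nullable, giving MPj | Mj.
S -> Pi: P nullable, giving Pi | i.
Drop P -> ε.
Unchanged (no nullable symbols): S -> ii; M -> Si; M -> i; P -> MM; P -> j.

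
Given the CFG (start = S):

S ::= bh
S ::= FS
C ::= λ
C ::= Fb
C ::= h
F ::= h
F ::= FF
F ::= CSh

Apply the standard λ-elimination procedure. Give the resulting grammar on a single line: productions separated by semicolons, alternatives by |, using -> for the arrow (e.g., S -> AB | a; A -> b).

Nullable set: {C}.
Drop C -> λ.
F -> CSh: C nullable, giving CSh | Sh.
Unchanged (no nullable symbols): S -> FS; S -> bh; C -> Fb; C -> h; F -> FF; F -> h.

S -> FS | bh; C -> h | Fb; F -> h | FF | Sh | CSh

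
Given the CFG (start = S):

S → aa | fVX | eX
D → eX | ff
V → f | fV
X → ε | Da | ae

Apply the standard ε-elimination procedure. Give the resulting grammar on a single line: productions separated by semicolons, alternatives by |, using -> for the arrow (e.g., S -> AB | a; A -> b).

S -> e | aa | eX | fV | fVX; D -> e | eX | ff; V -> f | fV; X -> Da | ae

Nullable set: {X}.
S -> eX: X nullable, giving e | eX.
S -> fVX: X nullable, giving fV | fVX.
D -> eX: X nullable, giving e | eX.
Drop X -> ε.
Unchanged (no nullable symbols): S -> aa; D -> ff; V -> f; V -> fV; X -> Da; X -> ae.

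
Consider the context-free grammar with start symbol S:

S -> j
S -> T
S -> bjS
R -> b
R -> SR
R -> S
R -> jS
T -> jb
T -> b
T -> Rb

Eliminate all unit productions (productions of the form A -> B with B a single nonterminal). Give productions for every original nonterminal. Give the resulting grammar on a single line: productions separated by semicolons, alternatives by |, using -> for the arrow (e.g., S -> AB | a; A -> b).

Unit productions: R->S, S->T.
Unit pairs (A ⇒* B via units): (R,S), (R,T), (S,T).
S: inherits non-unit rules of {S, T} → Rb | b | bjS | j | jb.
R: inherits non-unit rules of {R, S, T} → Rb | SR | b | bjS | j | jS | jb.
T: inherits non-unit rules of {T} → Rb | b | jb.

S -> b | j | Rb | jb | bjS; R -> b | j | Rb | SR | jS | jb | bjS; T -> b | Rb | jb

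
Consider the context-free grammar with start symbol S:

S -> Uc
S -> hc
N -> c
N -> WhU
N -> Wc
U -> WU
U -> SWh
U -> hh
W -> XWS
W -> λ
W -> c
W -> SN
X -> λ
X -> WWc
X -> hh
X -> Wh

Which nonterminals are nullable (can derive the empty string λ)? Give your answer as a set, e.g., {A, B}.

Directly nullable (have an ε-rule): {W, X}.
Not nullable: N, S, U — each has a terminal in every rule's right-hand side or depends on a non-nullable symbol.

{W, X}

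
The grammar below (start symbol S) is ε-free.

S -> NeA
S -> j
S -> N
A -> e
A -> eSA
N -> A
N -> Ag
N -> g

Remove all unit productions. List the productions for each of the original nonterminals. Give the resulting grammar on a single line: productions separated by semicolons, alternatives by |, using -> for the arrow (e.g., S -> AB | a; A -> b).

Unit productions: N->A, S->N.
Unit pairs (A ⇒* B via units): (N,A), (S,A), (S,N).
S: inherits non-unit rules of {A, N, S} → Ag | NeA | e | eSA | g | j.
A: inherits non-unit rules of {A} → e | eSA.
N: inherits non-unit rules of {A, N} → Ag | e | eSA | g.

S -> e | g | j | Ag | NeA | eSA; A -> e | eSA; N -> e | g | Ag | eSA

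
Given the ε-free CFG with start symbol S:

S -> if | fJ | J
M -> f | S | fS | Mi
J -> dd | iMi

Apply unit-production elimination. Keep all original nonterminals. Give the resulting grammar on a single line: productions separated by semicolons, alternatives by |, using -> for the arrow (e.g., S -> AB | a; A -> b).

S -> dd | fJ | if | iMi; J -> dd | iMi; M -> f | Mi | dd | fJ | fS | if | iMi

Unit productions: M->S, S->J.
Unit pairs (A ⇒* B via units): (M,J), (M,S), (S,J).
S: inherits non-unit rules of {J, S} → dd | fJ | iMi | if.
J: inherits non-unit rules of {J} → dd | iMi.
M: inherits non-unit rules of {J, M, S} → Mi | dd | f | fJ | fS | iMi | if.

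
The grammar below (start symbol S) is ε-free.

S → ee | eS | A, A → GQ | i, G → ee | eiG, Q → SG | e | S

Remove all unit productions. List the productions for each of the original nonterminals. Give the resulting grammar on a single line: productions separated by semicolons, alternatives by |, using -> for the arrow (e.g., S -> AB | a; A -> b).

Unit productions: Q->S, S->A.
Unit pairs (A ⇒* B via units): (Q,A), (Q,S), (S,A).
S: inherits non-unit rules of {A, S} → GQ | eS | ee | i.
A: inherits non-unit rules of {A} → GQ | i.
G: inherits non-unit rules of {G} → ee | eiG.
Q: inherits non-unit rules of {A, Q, S} → GQ | SG | e | eS | ee | i.

S -> i | GQ | eS | ee; A -> i | GQ; G -> ee | eiG; Q -> e | i | GQ | SG | eS | ee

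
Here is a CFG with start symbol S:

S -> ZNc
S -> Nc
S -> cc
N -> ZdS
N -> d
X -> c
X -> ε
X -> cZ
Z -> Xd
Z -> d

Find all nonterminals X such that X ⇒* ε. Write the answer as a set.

Directly nullable (have an ε-rule): {X}.
Not nullable: N, S, Z — each has a terminal in every rule's right-hand side or depends on a non-nullable symbol.

{X}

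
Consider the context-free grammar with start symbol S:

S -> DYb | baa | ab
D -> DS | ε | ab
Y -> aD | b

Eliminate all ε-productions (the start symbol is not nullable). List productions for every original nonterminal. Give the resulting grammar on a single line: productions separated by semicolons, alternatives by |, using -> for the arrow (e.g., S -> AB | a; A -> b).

S -> Yb | ab | DYb | baa; D -> S | DS | ab; Y -> a | b | aD

Nullable set: {D}.
S -> DYb: D nullable, giving DYb | Yb.
Drop D -> ε.
D -> DS: D nullable, giving DS | S.
Y -> aD: D nullable, giving a | aD.
Unchanged (no nullable symbols): S -> ab; S -> baa; D -> ab; Y -> b.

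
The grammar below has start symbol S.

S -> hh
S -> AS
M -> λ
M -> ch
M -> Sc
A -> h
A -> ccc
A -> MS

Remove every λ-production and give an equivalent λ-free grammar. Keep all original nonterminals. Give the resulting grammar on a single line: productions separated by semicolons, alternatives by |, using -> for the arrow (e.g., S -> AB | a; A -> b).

S -> AS | hh; A -> S | h | MS | ccc; M -> Sc | ch

Nullable set: {M}.
A -> MS: M nullable, giving MS | S.
Drop M -> λ.
Unchanged (no nullable symbols): S -> AS; S -> hh; A -> ccc; A -> h; M -> Sc; M -> ch.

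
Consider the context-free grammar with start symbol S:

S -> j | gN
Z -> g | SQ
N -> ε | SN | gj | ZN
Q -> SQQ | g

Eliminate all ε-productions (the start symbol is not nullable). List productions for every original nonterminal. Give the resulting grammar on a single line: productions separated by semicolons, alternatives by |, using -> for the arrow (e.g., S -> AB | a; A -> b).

Nullable set: {N}.
S -> gN: N nullable, giving g | gN.
Drop N -> ε.
N -> SN: N nullable, giving S | SN.
N -> ZN: N nullable, giving Z | ZN.
Unchanged (no nullable symbols): S -> j; N -> gj; Q -> SQQ; Q -> g; Z -> SQ; Z -> g.

S -> g | j | gN; N -> S | Z | SN | ZN | gj; Q -> g | SQQ; Z -> g | SQ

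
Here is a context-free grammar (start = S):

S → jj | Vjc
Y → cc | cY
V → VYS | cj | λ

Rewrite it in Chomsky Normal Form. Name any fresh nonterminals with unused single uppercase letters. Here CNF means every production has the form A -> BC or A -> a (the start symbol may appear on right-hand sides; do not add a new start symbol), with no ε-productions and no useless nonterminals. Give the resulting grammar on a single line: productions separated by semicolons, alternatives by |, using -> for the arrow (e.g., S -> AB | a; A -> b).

S -> AA | AB | VC; A -> j; B -> c; C -> AB; D -> YS; V -> BA | VD | YS; Y -> BB | BY

Nullable: {V}; after ε-elimination: S -> jc | jj | Vjc; V -> YS | cj | VYS; Y -> cY | cc.
No unit productions to eliminate.
TERM: introduce B -> c, A -> j and substitute in every rule of length ≥2.
BIN: S -> VAB becomes S -> VC, C -> AB; V -> VYS becomes V -> VD, D -> YS.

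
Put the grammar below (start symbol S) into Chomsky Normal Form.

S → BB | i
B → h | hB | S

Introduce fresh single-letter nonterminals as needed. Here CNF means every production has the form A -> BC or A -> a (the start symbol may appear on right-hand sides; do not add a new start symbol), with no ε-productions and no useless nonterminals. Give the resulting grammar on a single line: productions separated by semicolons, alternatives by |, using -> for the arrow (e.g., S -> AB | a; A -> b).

S -> i | BB; A -> h; B -> h | i | AB | BB

No ε-productions.
After unit-elimination: S -> i | BB; B -> h | i | BB | hB.
TERM: introduce A -> h and substitute in every rule of length ≥2.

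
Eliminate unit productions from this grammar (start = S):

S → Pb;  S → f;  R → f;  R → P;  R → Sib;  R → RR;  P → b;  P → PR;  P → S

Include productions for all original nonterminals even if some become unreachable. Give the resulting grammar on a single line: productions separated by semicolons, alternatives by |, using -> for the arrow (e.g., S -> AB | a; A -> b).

Unit productions: P->S, R->P.
Unit pairs (A ⇒* B via units): (P,S), (R,P), (R,S).
S: inherits non-unit rules of {S} → Pb | f.
P: inherits non-unit rules of {P, S} → PR | Pb | b | f.
R: inherits non-unit rules of {P, R, S} → PR | Pb | RR | Sib | b | f.

S -> f | Pb; P -> b | f | PR | Pb; R -> b | f | PR | Pb | RR | Sib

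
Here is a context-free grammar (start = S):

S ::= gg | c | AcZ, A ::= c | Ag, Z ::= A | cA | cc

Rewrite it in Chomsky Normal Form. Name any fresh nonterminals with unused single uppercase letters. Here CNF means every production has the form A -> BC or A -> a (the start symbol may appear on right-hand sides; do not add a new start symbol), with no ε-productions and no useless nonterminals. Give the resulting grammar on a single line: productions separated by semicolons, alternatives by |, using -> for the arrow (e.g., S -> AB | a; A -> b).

No ε-productions.
After unit-elimination: S -> c | gg | AcZ; A -> c | Ag; Z -> c | Ag | cA | cc.
TERM: introduce C -> c, B -> g and substitute in every rule of length ≥2.
BIN: S -> ACZ becomes S -> AD, D -> CZ.

S -> c | AD | BB; A -> c | AB; B -> g; C -> c; D -> CZ; Z -> c | AB | CA | CC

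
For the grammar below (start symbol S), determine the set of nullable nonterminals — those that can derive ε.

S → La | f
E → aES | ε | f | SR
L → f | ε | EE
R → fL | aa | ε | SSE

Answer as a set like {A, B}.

Directly nullable (have an ε-rule): {E, L, R}.
Not nullable: S — each has a terminal in every rule's right-hand side or depends on a non-nullable symbol.

{E, L, R}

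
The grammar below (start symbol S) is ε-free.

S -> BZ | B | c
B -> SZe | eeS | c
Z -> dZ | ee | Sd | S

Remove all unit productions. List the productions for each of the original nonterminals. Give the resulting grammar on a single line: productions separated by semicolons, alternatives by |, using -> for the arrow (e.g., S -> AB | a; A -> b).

S -> c | BZ | SZe | eeS; B -> c | SZe | eeS; Z -> c | BZ | Sd | dZ | ee | SZe | eeS

Unit productions: S->B, Z->S.
Unit pairs (A ⇒* B via units): (S,B), (Z,B), (Z,S).
S: inherits non-unit rules of {B, S} → BZ | SZe | c | eeS.
B: inherits non-unit rules of {B} → SZe | c | eeS.
Z: inherits non-unit rules of {B, S, Z} → BZ | SZe | Sd | c | dZ | ee | eeS.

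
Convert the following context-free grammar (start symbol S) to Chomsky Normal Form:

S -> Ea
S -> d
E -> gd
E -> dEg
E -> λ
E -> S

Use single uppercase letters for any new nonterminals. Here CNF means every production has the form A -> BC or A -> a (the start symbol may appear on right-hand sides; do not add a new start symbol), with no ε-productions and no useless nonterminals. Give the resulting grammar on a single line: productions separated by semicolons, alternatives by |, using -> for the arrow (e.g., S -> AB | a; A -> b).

Nullable: {E}; after ε-elimination: S -> a | d | Ea; E -> S | dg | gd | dEg.
After unit-elimination: S -> a | d | Ea; E -> a | d | Ea | dg | gd | dEg.
TERM: introduce A -> a, B -> d, C -> g and substitute in every rule of length ≥2.
BIN: E -> BEC becomes E -> BD, D -> EC.

S -> a | d | EA; A -> a; B -> d; C -> g; D -> EC; E -> a | d | BC | BD | CB | EA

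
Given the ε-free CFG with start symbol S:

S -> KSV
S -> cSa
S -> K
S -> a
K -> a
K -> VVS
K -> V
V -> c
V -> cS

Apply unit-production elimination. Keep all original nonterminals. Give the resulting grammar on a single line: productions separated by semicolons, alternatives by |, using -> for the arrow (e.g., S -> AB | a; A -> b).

S -> a | c | cS | KSV | VVS | cSa; K -> a | c | cS | VVS; V -> c | cS

Unit productions: K->V, S->K.
Unit pairs (A ⇒* B via units): (K,V), (S,K), (S,V).
S: inherits non-unit rules of {K, S, V} → KSV | VVS | a | c | cS | cSa.
K: inherits non-unit rules of {K, V} → VVS | a | c | cS.
V: inherits non-unit rules of {V} → c | cS.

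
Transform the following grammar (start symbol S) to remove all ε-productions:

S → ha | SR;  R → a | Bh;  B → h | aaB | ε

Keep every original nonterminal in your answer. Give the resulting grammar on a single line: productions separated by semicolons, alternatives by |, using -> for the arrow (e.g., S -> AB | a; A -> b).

Nullable set: {B}.
Drop B -> ε.
B -> aaB: B nullable, giving aa | aaB.
R -> Bh: B nullable, giving Bh | h.
Unchanged (no nullable symbols): S -> SR; S -> ha; B -> h; R -> a.

S -> SR | ha; B -> h | aa | aaB; R -> a | h | Bh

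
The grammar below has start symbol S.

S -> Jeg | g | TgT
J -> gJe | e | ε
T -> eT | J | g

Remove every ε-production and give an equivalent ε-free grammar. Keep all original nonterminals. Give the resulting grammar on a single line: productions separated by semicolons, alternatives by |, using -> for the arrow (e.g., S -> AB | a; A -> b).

S -> g | Tg | eg | gT | Jeg | TgT; J -> e | ge | gJe; T -> J | e | g | eT

Nullable set: {J, T}.
S -> Jeg: J nullable, giving Jeg | eg.
S -> TgT: T, T nullable, giving Tg | TgT | g | gT.
Drop J -> ε.
J -> gJe: J nullable, giving gJe | ge.
T -> J: J nullable, giving J.
T -> eT: T nullable, giving e | eT.
Unchanged (no nullable symbols): S -> g; J -> e; T -> g.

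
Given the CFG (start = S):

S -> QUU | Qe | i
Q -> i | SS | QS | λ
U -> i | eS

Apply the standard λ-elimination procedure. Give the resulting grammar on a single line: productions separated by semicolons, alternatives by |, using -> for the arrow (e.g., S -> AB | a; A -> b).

S -> e | i | Qe | UU | QUU; Q -> S | i | QS | SS; U -> i | eS

Nullable set: {Q}.
S -> QUU: Q nullable, giving QUU | UU.
S -> Qe: Q nullable, giving Qe | e.
Drop Q -> λ.
Q -> QS: Q nullable, giving QS | S.
Unchanged (no nullable symbols): S -> i; Q -> SS; Q -> i; U -> eS; U -> i.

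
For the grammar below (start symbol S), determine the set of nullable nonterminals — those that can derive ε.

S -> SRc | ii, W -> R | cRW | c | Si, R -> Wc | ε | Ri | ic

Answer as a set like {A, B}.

{R, W}

Directly nullable (have an ε-rule): {R}.
W is nullable via W -> R (every symbol on the right is already known nullable).
Not nullable: S — each has a terminal in every rule's right-hand side or depends on a non-nullable symbol.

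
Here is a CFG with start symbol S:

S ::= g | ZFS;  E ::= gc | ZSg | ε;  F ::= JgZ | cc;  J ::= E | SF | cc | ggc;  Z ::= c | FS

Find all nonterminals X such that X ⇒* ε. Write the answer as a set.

Directly nullable (have an ε-rule): {E}.
J is nullable via J -> E (every symbol on the right is already known nullable).
Not nullable: F, S, Z — each has a terminal in every rule's right-hand side or depends on a non-nullable symbol.

{E, J}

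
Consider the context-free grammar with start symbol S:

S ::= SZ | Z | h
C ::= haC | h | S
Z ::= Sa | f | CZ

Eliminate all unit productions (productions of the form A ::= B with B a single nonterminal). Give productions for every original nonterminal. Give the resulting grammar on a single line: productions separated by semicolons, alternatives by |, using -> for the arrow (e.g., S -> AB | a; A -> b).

S -> f | h | CZ | SZ | Sa; C -> f | h | CZ | SZ | Sa | haC; Z -> f | CZ | Sa

Unit productions: C->S, S->Z.
Unit pairs (A ⇒* B via units): (C,S), (C,Z), (S,Z).
S: inherits non-unit rules of {S, Z} → CZ | SZ | Sa | f | h.
C: inherits non-unit rules of {C, S, Z} → CZ | SZ | Sa | f | h | haC.
Z: inherits non-unit rules of {Z} → CZ | Sa | f.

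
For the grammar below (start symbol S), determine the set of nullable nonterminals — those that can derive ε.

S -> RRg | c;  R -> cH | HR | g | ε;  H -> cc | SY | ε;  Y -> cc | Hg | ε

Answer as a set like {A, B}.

{H, R, Y}

Directly nullable (have an ε-rule): {H, R, Y}.
Not nullable: S — each has a terminal in every rule's right-hand side or depends on a non-nullable symbol.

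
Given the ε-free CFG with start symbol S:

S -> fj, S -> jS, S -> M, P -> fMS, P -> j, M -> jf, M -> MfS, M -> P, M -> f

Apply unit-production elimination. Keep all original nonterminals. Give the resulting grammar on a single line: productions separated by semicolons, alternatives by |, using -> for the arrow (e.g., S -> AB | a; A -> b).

Unit productions: M->P, S->M.
Unit pairs (A ⇒* B via units): (M,P), (S,M), (S,P).
S: inherits non-unit rules of {M, P, S} → MfS | f | fMS | fj | j | jS | jf.
M: inherits non-unit rules of {M, P} → MfS | f | fMS | j | jf.
P: inherits non-unit rules of {P} → fMS | j.

S -> f | j | fj | jS | jf | MfS | fMS; M -> f | j | jf | MfS | fMS; P -> j | fMS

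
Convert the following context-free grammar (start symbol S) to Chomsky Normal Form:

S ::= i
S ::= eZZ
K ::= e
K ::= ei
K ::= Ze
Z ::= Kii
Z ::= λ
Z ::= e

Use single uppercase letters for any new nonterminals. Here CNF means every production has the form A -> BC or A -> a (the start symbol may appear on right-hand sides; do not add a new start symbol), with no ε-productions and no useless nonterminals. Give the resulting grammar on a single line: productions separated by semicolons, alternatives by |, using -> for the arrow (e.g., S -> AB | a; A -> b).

S -> e | i | AC | AZ; A -> e; B -> i; C -> ZZ; D -> BB; K -> e | AB | ZA; Z -> e | KD

Nullable: {Z}; after ε-elimination: S -> e | i | eZ | eZZ; K -> e | Ze | ei; Z -> e | Kii.
No unit productions to eliminate.
TERM: introduce A -> e, B -> i and substitute in every rule of length ≥2.
BIN: S -> AZZ becomes S -> AC, C -> ZZ; Z -> KBB becomes Z -> KD, D -> BB.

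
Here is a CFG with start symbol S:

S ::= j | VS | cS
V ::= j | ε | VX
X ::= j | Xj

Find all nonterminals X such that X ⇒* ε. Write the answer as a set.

Directly nullable (have an ε-rule): {V}.
Not nullable: S, X — each has a terminal in every rule's right-hand side or depends on a non-nullable symbol.

{V}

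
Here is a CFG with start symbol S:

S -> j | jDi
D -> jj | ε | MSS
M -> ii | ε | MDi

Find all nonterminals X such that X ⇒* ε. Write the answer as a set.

{D, M}

Directly nullable (have an ε-rule): {D, M}.
Not nullable: S — each has a terminal in every rule's right-hand side or depends on a non-nullable symbol.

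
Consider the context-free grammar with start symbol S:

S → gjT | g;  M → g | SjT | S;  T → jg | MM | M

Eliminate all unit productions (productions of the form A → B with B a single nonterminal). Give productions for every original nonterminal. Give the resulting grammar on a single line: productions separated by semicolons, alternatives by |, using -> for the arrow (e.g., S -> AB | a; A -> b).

S -> g | gjT; M -> g | SjT | gjT; T -> g | MM | jg | SjT | gjT

Unit productions: M->S, T->M.
Unit pairs (A ⇒* B via units): (M,S), (T,M), (T,S).
S: inherits non-unit rules of {S} → g | gjT.
M: inherits non-unit rules of {M, S} → SjT | g | gjT.
T: inherits non-unit rules of {M, S, T} → MM | SjT | g | gjT | jg.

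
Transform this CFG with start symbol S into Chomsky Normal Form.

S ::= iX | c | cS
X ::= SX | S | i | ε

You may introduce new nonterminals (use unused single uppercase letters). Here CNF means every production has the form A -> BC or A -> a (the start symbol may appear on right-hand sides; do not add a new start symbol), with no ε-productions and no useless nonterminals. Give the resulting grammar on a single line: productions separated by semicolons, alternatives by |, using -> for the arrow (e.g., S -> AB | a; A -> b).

Nullable: {X}; after ε-elimination: S -> c | i | cS | iX; X -> S | i | SX.
After unit-elimination: S -> c | i | cS | iX; X -> c | i | SX | cS | iX.
TERM: introduce A -> c, B -> i and substitute in every rule of length ≥2.

S -> c | i | AS | BX; A -> c; B -> i; X -> c | i | AS | BX | SX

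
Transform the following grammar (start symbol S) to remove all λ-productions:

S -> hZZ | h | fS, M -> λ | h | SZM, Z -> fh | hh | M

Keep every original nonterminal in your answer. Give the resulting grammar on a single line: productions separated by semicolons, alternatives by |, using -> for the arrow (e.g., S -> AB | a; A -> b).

S -> h | fS | hZ | hZZ; M -> S | h | SM | SZ | SZM; Z -> M | fh | hh

Nullable set: {M, Z}.
S -> hZZ: Z, Z nullable, giving h | hZ | hZZ.
Drop M -> λ.
M -> SZM: Z, M nullable, giving S | SM | SZ | SZM.
Z -> M: M nullable, giving M.
Unchanged (no nullable symbols): S -> fS; S -> h; M -> h; Z -> fh; Z -> hh.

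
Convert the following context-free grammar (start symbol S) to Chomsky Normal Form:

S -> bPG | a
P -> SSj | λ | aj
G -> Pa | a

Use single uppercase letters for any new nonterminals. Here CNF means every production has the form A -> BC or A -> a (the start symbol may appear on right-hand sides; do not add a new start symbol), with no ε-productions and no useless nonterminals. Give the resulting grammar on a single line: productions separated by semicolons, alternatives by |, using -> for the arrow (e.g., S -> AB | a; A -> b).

Nullable: {P}; after ε-elimination: S -> a | bG | bPG; G -> a | Pa; P -> aj | SSj.
No unit productions to eliminate.
TERM: introduce A -> a, C -> b, B -> j and substitute in every rule of length ≥2.
BIN: P -> SSB becomes P -> SD, D -> SB; S -> CPG becomes S -> CE, E -> PG.

S -> a | CE | CG; A -> a; B -> j; C -> b; D -> SB; E -> PG; G -> a | PA; P -> AB | SD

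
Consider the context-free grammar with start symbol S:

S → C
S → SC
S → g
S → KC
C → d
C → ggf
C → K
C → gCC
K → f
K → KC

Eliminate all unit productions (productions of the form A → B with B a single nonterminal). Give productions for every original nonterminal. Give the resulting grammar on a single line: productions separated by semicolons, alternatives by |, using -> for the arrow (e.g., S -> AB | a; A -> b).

S -> d | f | g | KC | SC | gCC | ggf; C -> d | f | KC | gCC | ggf; K -> f | KC

Unit productions: C->K, S->C.
Unit pairs (A ⇒* B via units): (C,K), (S,C), (S,K).
S: inherits non-unit rules of {C, K, S} → KC | SC | d | f | g | gCC | ggf.
C: inherits non-unit rules of {C, K} → KC | d | f | gCC | ggf.
K: inherits non-unit rules of {K} → KC | f.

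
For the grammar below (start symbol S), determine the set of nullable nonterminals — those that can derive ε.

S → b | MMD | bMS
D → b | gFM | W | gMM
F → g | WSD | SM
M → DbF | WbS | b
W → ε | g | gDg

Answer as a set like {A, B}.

Directly nullable (have an ε-rule): {W}.
D is nullable via D -> W (every symbol on the right is already known nullable).
Not nullable: F, M, S — each has a terminal in every rule's right-hand side or depends on a non-nullable symbol.

{D, W}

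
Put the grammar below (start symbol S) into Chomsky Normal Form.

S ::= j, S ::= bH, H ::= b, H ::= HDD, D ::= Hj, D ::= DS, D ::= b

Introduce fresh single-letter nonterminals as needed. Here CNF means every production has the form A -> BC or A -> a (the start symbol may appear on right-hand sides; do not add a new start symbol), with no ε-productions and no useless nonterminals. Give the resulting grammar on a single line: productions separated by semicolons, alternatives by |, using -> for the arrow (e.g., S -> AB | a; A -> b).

S -> j | BH; A -> j; B -> b; C -> DD; D -> b | DS | HA; H -> b | HC

No ε-productions.
No unit productions to eliminate.
TERM: introduce B -> b, A -> j and substitute in every rule of length ≥2.
BIN: H -> HDD becomes H -> HC, C -> DD.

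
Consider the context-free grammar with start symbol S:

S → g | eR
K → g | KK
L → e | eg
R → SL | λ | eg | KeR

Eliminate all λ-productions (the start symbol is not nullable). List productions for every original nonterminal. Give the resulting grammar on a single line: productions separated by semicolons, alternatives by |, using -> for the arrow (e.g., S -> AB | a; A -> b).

Nullable set: {R}.
S -> eR: R nullable, giving e | eR.
Drop R -> λ.
R -> KeR: R nullable, giving Ke | KeR.
Unchanged (no nullable symbols): S -> g; K -> KK; K -> g; L -> e; L -> eg; R -> SL; R -> eg.

S -> e | g | eR; K -> g | KK; L -> e | eg; R -> Ke | SL | eg | KeR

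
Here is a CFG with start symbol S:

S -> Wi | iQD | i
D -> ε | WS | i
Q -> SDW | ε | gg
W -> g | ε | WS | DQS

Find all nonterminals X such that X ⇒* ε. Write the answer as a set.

Directly nullable (have an ε-rule): {D, Q, W}.
Not nullable: S — each has a terminal in every rule's right-hand side or depends on a non-nullable symbol.

{D, Q, W}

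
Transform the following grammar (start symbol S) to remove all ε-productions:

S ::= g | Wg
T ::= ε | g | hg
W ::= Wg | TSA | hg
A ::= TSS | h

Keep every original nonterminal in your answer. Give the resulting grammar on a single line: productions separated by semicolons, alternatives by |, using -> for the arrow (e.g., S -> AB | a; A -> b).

S -> g | Wg; A -> h | SS | TSS; T -> g | hg; W -> SA | Wg | hg | TSA

Nullable set: {T}.
A -> TSS: T nullable, giving SS | TSS.
Drop T -> ε.
W -> TSA: T nullable, giving SA | TSA.
Unchanged (no nullable symbols): S -> Wg; S -> g; A -> h; T -> g; T -> hg; W -> Wg; W -> hg.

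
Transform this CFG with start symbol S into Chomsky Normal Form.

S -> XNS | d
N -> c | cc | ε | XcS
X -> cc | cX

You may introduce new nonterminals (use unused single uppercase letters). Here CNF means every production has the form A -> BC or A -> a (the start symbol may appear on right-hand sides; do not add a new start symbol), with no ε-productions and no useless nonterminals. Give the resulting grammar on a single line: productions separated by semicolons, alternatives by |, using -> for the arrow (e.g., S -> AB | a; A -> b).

S -> d | XC | XS; A -> c; B -> AS; C -> NS; N -> c | AA | XB; X -> AA | AX

Nullable: {N}; after ε-elimination: S -> d | XS | XNS; N -> c | cc | XcS; X -> cX | cc.
No unit productions to eliminate.
TERM: introduce A -> c and substitute in every rule of length ≥2.
BIN: N -> XAS becomes N -> XB, B -> AS; S -> XNS becomes S -> XC, C -> NS.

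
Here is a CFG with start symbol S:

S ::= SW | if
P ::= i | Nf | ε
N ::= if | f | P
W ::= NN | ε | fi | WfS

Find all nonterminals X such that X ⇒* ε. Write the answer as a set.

{N, P, W}

Directly nullable (have an ε-rule): {P, W}.
N is nullable via N -> P (every symbol on the right is already known nullable).
Not nullable: S — each has a terminal in every rule's right-hand side or depends on a non-nullable symbol.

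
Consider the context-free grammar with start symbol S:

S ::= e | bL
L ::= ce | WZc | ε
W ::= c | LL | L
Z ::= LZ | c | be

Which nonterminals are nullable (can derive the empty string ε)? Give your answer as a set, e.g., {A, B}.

Directly nullable (have an ε-rule): {L}.
W is nullable via W -> L (every symbol on the right is already known nullable).
Not nullable: S, Z — each has a terminal in every rule's right-hand side or depends on a non-nullable symbol.

{L, W}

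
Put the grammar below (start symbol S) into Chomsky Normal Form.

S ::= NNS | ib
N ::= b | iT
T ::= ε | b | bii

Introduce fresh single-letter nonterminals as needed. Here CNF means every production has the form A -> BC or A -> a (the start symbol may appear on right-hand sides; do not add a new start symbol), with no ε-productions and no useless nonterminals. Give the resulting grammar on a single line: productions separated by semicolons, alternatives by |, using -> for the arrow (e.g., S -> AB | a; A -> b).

Nullable: {T}; after ε-elimination: S -> ib | NNS; N -> b | i | iT; T -> b | bii.
No unit productions to eliminate.
TERM: introduce B -> b, A -> i and substitute in every rule of length ≥2.
BIN: S -> NNS becomes S -> NC, C -> NS; T -> BAA becomes T -> BD, D -> AA.

S -> AB | NC; A -> i; B -> b; C -> NS; D -> AA; N -> b | i | AT; T -> b | BD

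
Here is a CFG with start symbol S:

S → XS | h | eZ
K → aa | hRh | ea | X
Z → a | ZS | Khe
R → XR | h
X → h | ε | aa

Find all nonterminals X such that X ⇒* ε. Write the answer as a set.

{K, X}

Directly nullable (have an ε-rule): {X}.
K is nullable via K -> X (every symbol on the right is already known nullable).
Not nullable: R, S, Z — each has a terminal in every rule's right-hand side or depends on a non-nullable symbol.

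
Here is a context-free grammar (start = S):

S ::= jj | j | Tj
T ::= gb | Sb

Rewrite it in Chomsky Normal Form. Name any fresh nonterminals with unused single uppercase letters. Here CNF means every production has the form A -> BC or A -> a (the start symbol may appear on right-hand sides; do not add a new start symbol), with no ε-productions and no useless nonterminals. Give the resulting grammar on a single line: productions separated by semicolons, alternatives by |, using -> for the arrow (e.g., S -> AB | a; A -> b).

S -> j | AA | TA; A -> j; B -> b; C -> g; T -> CB | SB

No ε-productions.
No unit productions to eliminate.
TERM: introduce B -> b, C -> g, A -> j and substitute in every rule of length ≥2.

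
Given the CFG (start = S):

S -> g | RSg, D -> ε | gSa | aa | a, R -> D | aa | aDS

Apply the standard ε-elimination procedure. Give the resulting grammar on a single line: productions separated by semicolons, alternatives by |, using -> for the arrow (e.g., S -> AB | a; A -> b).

S -> g | Sg | RSg; D -> a | aa | gSa; R -> D | aS | aa | aDS

Nullable set: {D, R}.
S -> RSg: R nullable, giving RSg | Sg.
Drop D -> ε.
R -> D: D nullable, giving D.
R -> aDS: D nullable, giving aDS | aS.
Unchanged (no nullable symbols): S -> g; D -> a; D -> aa; D -> gSa; R -> aa.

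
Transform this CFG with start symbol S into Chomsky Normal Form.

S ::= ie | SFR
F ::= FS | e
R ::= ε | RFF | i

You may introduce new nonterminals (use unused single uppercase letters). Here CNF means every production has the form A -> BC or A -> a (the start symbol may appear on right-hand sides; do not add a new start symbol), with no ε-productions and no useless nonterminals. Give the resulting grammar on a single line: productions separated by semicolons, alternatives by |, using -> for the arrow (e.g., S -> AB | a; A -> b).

S -> AB | SD | SF; A -> i; B -> e; C -> FF; D -> FR; F -> e | FS; R -> i | FF | RC

Nullable: {R}; after ε-elimination: S -> SF | ie | SFR; F -> e | FS; R -> i | FF | RFF.
No unit productions to eliminate.
TERM: introduce B -> e, A -> i and substitute in every rule of length ≥2.
BIN: R -> RFF becomes R -> RC, C -> FF; S -> SFR becomes S -> SD, D -> FR.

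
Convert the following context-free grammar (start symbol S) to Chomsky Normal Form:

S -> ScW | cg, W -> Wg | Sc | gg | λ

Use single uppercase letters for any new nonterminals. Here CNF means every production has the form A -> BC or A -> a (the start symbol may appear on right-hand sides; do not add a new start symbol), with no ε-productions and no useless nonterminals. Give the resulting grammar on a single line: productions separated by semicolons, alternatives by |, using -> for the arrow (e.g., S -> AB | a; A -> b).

S -> AB | SA | SC; A -> c; B -> g; C -> AW; W -> g | BB | SA | WB

Nullable: {W}; after ε-elimination: S -> Sc | cg | ScW; W -> g | Sc | Wg | gg.
No unit productions to eliminate.
TERM: introduce A -> c, B -> g and substitute in every rule of length ≥2.
BIN: S -> SAW becomes S -> SC, C -> AW.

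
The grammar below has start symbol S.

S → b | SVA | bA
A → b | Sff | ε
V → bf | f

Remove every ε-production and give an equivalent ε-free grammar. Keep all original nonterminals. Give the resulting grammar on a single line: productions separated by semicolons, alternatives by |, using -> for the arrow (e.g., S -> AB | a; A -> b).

Nullable set: {A}.
S -> SVA: A nullable, giving SV | SVA.
S -> bA: A nullable, giving b | bA.
Drop A -> ε.
Unchanged (no nullable symbols): S -> b; A -> Sff; A -> b; V -> bf; V -> f.

S -> b | SV | bA | SVA; A -> b | Sff; V -> f | bf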